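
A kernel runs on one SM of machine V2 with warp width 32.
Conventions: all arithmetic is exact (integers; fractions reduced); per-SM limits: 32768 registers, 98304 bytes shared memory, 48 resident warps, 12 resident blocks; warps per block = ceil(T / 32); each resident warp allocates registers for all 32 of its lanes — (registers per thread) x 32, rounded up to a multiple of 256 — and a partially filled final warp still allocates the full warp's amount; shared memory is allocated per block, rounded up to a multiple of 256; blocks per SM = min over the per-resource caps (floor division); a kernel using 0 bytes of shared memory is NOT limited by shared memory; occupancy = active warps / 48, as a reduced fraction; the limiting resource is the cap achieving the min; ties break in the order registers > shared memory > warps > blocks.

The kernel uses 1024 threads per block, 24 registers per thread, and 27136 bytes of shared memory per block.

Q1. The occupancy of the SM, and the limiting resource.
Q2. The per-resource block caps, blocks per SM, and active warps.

Answer: occupancy 2/3, limited by registers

registers: 1 block
shared memory: 3 blocks
warps: 1 block
blocks: 12 blocks

Answer: 1 block, 32 active warps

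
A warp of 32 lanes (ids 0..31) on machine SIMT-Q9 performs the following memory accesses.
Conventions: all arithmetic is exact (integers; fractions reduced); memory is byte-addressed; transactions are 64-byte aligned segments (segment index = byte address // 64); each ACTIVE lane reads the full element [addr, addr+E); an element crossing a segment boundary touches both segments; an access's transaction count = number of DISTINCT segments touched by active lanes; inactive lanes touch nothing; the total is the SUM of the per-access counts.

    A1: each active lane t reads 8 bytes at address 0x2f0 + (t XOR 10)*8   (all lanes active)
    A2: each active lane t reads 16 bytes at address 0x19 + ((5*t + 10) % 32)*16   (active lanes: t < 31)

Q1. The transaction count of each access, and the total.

A1: 5 transactions
A2: 9 transactions

Answer: 5,9; total 14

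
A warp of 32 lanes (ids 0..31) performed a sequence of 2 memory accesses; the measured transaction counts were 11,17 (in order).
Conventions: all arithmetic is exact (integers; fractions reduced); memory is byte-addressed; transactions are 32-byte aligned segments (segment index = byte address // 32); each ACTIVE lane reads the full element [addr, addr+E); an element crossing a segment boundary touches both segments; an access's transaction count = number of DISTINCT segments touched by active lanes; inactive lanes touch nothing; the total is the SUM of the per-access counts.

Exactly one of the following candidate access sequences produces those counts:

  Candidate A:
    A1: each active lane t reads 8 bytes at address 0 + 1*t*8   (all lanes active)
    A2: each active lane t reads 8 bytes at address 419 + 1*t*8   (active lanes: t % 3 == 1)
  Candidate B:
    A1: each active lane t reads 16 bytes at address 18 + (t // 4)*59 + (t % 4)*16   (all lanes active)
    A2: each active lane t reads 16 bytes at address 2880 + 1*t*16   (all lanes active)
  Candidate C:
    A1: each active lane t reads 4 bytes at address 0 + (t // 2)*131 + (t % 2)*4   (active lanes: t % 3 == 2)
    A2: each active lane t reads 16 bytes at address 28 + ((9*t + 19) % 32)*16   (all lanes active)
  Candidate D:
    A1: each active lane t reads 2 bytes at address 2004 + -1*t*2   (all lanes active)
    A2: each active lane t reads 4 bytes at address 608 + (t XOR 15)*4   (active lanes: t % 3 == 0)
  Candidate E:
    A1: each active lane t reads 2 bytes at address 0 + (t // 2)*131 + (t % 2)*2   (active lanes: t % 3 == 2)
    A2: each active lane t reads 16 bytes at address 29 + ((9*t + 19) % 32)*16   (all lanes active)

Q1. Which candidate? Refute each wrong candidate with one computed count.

A: A1 gives 8 transactions, not 11
B: A1 gives 16 transactions, not 11
D: A1 gives 3 transactions, not 11
E: A1 gives 10 transactions, not 11
C: all counts match (11,17)

Answer: C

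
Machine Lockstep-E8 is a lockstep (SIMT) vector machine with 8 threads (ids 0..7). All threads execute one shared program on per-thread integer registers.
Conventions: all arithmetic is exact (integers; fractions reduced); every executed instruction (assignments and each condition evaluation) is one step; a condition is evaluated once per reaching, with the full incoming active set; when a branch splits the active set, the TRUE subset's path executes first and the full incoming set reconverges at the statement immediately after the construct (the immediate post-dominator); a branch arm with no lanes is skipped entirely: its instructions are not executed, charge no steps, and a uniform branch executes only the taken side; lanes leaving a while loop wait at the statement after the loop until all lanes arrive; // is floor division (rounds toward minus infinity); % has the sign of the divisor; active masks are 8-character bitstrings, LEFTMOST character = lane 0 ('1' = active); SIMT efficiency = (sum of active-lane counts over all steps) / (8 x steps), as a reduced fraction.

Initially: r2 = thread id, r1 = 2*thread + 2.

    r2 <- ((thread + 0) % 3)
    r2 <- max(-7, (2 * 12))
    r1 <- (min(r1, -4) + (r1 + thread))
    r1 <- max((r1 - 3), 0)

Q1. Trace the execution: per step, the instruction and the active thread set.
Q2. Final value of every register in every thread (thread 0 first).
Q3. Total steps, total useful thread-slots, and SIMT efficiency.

step 0: r2 <- ((thread + 0) % 3)     11111111
step 1: r2 <- max(-7, (2 * 12))      11111111
step 2: r1 <- (min(r1, -4) + (r1 + thread)) 11111111
step 3: r1 <- max((r1 - 3), 0)       11111111

Answer: 4 steps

r2: 24,24,24,24,24,24,24,24
r1: 0,0,1,4,7,10,13,16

steps = 4; useful = 32; efficiency = 32/32 = 1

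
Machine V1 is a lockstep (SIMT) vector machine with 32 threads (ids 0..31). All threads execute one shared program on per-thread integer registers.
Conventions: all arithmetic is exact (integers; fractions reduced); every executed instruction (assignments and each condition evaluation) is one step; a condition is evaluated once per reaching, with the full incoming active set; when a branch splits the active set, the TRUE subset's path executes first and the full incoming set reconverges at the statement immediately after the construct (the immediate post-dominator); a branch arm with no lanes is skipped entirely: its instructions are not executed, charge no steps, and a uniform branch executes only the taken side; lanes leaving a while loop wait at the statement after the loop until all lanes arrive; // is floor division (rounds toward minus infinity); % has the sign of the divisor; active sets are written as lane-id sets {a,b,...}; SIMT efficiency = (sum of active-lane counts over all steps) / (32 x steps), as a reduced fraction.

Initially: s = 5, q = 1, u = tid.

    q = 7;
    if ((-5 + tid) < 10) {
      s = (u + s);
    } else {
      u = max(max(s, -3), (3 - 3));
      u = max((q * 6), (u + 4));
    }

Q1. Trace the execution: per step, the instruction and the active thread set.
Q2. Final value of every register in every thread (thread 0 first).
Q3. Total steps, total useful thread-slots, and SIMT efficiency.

step 0: q <- 7                       {0,1,2,3,4,5,6,7,8,9,10,11,12,13,14,15,16,17,18,19,20,21,22,23,24,25,26,27,28,29,30,31}
step 1: eval ((-5 + tid) < 10)       {0,1,2,3,4,5,6,7,8,9,10,11,12,13,14,15,16,17,18,19,20,21,22,23,24,25,26,27,28,29,30,31}
step 2: s <- (u + s)                 {0,1,2,3,4,5,6,7,8,9,10,11,12,13,14}
step 3: u <- max(max(s, -3), (3 - 3)) {15,16,17,18,19,20,21,22,23,24,25,26,27,28,29,30,31}
step 4: u <- max((q * 6), (u + 4))   {15,16,17,18,19,20,21,22,23,24,25,26,27,28,29,30,31}

Answer: 5 steps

s: 5,6,7,8,9,10,11,12,13,14,15,16,17,18,19,5,5,5,5,5,5,5,5,5,5,5,5,5,5,5,5,5
q: 7,7,7,7,7,7,7,7,7,7,7,7,7,7,7,7,7,7,7,7,7,7,7,7,7,7,7,7,7,7,7,7
u: 0,1,2,3,4,5,6,7,8,9,10,11,12,13,14,42,42,42,42,42,42,42,42,42,42,42,42,42,42,42,42,42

steps = 5; useful = 113; efficiency = 113/160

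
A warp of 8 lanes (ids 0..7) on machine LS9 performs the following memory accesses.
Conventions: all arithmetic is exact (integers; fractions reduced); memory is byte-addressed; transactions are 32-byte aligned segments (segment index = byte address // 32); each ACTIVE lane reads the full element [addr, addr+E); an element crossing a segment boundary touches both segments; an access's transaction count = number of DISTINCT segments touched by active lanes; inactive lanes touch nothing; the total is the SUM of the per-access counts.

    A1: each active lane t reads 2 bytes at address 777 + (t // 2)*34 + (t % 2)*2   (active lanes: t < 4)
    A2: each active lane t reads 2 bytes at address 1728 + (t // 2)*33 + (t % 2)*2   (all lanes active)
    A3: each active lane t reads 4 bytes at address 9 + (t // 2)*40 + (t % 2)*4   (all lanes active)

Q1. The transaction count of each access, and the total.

A1: 2 transactions
A2: 4 transactions
A3: 5 transactions

Answer: 2,4,5; total 11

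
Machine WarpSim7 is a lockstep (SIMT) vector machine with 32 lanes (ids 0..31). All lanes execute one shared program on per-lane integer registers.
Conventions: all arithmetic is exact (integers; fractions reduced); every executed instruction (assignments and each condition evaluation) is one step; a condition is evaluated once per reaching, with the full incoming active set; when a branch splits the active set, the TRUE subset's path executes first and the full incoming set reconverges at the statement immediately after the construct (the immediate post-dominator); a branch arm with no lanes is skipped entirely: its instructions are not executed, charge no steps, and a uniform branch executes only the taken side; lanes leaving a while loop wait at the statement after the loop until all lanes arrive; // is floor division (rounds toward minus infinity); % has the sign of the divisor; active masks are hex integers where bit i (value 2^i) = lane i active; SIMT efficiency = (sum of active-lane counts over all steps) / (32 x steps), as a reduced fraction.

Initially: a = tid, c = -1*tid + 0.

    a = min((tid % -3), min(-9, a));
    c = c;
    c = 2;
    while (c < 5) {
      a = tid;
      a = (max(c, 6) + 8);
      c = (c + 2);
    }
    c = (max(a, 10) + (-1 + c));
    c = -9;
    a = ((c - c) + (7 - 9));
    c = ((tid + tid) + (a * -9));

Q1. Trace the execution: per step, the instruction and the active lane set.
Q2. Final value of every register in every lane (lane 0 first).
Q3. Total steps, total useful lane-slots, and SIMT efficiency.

step 0: a <- min((tid % -3), min(-9, a)) 0xffffffff
step 1: c <- c                       0xffffffff
step 2: c <- 2                       0xffffffff
step 3: eval (c < 5)                 0xffffffff
step 4: a <- tid                     0xffffffff
step 5: a <- (max(c, 6) + 8)         0xffffffff
step 6: c <- (c + 2)                 0xffffffff
step 7: eval (c < 5)                 0xffffffff
step 8: a <- tid                     0xffffffff
step 9: a <- (max(c, 6) + 8)         0xffffffff
step 10: c <- (c + 2)                 0xffffffff
step 11: eval (c < 5)                 0xffffffff
step 12: c <- (max(a, 10) + (-1 + c)) 0xffffffff
step 13: c <- -9                      0xffffffff
step 14: a <- ((c - c) + (7 - 9))     0xffffffff
step 15: c <- ((tid + tid) + (a * -9)) 0xffffffff

Answer: 16 steps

a: -2,-2,-2,-2,-2,-2,-2,-2,-2,-2,-2,-2,-2,-2,-2,-2,-2,-2,-2,-2,-2,-2,-2,-2,-2,-2,-2,-2,-2,-2,-2,-2
c: 18,20,22,24,26,28,30,32,34,36,38,40,42,44,46,48,50,52,54,56,58,60,62,64,66,68,70,72,74,76,78,80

steps = 16; useful = 512; efficiency = 512/512 = 1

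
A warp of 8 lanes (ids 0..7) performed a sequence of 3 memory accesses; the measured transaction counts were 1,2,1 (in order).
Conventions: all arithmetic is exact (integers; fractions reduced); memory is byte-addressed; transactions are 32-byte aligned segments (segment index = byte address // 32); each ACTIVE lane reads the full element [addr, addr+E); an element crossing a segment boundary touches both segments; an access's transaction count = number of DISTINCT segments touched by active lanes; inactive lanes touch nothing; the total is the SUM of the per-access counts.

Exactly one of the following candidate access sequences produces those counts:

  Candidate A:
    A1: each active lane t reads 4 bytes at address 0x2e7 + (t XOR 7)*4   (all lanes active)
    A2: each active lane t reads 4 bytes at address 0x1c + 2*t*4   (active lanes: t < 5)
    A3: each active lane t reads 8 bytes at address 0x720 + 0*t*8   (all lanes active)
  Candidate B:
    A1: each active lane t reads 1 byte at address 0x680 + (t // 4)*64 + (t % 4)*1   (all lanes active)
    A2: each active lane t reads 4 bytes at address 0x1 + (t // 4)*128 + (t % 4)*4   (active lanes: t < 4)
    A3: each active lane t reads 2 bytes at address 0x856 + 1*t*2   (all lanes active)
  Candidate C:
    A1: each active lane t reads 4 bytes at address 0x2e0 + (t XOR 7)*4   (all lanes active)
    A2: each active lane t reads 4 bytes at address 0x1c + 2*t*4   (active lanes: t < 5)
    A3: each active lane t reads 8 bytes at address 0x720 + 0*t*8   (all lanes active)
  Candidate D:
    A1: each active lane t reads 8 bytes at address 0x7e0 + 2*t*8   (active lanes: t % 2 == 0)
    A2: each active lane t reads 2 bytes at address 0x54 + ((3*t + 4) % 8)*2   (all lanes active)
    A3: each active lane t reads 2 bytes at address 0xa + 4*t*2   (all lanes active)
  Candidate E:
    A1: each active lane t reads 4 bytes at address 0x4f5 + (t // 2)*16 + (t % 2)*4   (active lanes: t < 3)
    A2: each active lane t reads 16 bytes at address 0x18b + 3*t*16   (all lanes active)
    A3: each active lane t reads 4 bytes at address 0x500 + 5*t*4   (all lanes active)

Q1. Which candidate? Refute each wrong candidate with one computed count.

A: A1 gives 2 transactions, not 1
B: A1 gives 2 transactions, not 1
D: A1 gives 4 transactions, not 1
E: A1 gives 2 transactions, not 1
C: all counts match (1,2,1)

Answer: C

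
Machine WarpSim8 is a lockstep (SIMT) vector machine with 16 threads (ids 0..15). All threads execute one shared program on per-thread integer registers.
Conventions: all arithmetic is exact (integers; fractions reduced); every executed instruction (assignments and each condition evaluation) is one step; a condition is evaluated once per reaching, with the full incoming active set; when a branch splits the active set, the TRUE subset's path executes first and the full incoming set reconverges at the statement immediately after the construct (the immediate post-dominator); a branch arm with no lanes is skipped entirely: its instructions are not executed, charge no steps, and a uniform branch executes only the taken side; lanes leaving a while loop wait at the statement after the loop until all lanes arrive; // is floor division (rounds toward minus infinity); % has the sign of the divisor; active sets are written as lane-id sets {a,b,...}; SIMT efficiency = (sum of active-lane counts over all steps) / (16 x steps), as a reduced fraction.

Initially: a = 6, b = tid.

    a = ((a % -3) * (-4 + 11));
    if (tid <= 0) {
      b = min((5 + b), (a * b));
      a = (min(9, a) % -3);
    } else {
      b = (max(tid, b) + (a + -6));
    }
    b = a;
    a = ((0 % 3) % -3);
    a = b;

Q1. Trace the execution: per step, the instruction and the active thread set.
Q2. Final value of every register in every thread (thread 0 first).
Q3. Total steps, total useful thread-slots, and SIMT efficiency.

step 0: a <- ((a % -3) * (-4 + 11))  {0,1,2,3,4,5,6,7,8,9,10,11,12,13,14,15}
step 1: eval (tid <= 0)              {0,1,2,3,4,5,6,7,8,9,10,11,12,13,14,15}
step 2: b <- min((5 + b), (a * b))   {0}
step 3: a <- (min(9, a) % -3)        {0}
step 4: b <- (max(tid, b) + (a + -6)) {1,2,3,4,5,6,7,8,9,10,11,12,13,14,15}
step 5: b <- a                       {0,1,2,3,4,5,6,7,8,9,10,11,12,13,14,15}
step 6: a <- ((0 % 3) % -3)          {0,1,2,3,4,5,6,7,8,9,10,11,12,13,14,15}
step 7: a <- b                       {0,1,2,3,4,5,6,7,8,9,10,11,12,13,14,15}

Answer: 8 steps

a: 0,0,0,0,0,0,0,0,0,0,0,0,0,0,0,0
b: 0,0,0,0,0,0,0,0,0,0,0,0,0,0,0,0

steps = 8; useful = 97; efficiency = 97/128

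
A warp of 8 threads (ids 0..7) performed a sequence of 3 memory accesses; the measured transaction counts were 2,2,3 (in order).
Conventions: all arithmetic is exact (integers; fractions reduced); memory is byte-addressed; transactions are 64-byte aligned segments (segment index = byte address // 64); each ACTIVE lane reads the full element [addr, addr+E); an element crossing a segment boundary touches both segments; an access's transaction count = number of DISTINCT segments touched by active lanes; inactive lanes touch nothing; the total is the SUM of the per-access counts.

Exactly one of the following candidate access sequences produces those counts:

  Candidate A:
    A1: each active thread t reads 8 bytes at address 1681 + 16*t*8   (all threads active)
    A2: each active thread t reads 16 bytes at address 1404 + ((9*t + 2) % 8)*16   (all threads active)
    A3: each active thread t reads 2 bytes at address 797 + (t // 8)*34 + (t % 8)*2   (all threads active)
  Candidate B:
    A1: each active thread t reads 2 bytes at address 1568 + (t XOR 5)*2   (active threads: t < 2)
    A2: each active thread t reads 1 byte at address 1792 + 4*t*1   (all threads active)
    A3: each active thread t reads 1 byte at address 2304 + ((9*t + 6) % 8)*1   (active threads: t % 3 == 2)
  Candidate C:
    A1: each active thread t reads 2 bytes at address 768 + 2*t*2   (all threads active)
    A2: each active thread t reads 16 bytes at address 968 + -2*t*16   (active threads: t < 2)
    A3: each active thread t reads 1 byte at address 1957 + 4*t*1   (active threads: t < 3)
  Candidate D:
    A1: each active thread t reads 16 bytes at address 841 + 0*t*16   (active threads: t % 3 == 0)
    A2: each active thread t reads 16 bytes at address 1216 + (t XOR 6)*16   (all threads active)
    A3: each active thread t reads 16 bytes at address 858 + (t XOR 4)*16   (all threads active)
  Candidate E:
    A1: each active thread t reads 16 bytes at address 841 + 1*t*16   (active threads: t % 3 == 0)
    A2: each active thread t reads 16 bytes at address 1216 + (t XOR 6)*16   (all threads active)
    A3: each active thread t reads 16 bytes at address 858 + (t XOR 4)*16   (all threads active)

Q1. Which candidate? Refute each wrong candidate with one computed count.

A: A1 gives 8 transactions, not 2
B: A1 gives 1 transaction, not 2
C: A1 gives 1 transaction, not 2
D: A1 gives 1 transaction, not 2
E: all counts match (2,2,3)

Answer: E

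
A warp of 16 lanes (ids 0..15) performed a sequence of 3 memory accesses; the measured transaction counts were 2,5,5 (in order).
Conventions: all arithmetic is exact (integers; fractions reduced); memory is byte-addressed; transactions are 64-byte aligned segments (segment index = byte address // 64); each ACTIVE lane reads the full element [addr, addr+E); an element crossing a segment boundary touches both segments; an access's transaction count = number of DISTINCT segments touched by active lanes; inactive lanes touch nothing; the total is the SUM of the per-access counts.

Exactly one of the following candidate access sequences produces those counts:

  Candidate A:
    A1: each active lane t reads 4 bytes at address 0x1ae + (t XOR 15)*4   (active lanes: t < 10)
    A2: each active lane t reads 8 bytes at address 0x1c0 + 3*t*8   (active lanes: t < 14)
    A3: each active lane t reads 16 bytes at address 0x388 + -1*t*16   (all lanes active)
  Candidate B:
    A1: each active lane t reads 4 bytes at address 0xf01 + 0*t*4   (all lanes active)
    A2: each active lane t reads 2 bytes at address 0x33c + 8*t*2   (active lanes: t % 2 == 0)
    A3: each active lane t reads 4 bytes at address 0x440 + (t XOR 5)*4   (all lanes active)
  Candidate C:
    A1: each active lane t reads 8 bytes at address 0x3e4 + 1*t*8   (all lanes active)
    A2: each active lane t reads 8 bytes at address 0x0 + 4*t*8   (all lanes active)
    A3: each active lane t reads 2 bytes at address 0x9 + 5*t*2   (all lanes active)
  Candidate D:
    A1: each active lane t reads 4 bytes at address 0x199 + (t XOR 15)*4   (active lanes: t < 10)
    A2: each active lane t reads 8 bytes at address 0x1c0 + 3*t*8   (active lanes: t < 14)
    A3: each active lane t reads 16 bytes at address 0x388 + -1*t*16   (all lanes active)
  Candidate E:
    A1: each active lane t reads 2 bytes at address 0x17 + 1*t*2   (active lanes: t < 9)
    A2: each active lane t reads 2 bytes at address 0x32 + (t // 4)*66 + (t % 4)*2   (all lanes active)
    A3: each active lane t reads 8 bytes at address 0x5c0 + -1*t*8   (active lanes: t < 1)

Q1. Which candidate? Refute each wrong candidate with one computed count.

A: A1 gives 1 transaction, not 2
B: A1 gives 1 transaction, not 2
C: A1 gives 3 transactions, not 2
E: A1 gives 1 transaction, not 2
D: all counts match (2,5,5)

Answer: D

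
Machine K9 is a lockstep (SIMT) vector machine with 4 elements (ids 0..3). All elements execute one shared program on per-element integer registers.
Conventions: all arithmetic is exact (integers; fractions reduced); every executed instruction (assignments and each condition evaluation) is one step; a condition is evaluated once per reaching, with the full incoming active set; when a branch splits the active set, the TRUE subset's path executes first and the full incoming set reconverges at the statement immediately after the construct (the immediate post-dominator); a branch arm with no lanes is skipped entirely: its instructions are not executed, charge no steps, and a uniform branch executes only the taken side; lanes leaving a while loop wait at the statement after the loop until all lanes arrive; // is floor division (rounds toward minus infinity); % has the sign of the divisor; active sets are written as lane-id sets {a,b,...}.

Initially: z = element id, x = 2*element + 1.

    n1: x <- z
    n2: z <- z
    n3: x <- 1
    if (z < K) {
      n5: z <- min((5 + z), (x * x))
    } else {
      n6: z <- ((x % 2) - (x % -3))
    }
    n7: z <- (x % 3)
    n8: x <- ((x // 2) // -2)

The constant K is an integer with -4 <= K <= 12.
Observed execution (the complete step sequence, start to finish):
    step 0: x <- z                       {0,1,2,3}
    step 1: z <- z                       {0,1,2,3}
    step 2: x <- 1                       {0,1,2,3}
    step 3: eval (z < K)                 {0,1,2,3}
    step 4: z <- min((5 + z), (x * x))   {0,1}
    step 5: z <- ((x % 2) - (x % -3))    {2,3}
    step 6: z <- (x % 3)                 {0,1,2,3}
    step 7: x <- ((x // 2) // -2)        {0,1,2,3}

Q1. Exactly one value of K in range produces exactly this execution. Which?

Answer: K = 2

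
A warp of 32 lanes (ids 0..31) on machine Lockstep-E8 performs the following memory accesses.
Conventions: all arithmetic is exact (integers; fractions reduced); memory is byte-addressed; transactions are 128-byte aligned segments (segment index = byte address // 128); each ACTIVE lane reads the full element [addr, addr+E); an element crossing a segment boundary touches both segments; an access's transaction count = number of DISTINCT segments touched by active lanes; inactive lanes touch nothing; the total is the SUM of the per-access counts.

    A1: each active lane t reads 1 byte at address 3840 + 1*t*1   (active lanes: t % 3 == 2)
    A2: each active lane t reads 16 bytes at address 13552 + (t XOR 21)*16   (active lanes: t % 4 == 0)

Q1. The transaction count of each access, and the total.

A1: 1 transaction
A2: 4 transactions

Answer: 1,4; total 5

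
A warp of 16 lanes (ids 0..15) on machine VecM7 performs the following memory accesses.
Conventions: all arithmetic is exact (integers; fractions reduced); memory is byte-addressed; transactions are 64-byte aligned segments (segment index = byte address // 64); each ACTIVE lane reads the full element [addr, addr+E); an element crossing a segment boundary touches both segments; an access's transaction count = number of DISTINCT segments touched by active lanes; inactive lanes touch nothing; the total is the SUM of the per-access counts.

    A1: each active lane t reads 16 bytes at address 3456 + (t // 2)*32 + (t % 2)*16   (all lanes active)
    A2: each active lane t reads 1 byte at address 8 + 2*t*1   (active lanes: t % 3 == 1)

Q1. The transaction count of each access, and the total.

A1: 4 transactions
A2: 1 transaction

Answer: 4,1; total 5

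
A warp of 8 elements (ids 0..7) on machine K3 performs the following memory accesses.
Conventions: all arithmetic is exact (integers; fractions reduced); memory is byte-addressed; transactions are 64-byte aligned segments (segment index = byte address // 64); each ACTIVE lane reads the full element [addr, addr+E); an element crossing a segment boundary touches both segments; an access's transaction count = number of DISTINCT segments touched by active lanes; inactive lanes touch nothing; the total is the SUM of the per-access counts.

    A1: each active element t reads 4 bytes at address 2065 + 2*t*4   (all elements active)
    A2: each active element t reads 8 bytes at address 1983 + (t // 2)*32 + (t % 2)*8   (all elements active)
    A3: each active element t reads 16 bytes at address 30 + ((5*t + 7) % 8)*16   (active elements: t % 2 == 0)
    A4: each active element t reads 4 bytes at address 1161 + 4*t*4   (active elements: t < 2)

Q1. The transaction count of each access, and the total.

A1: 2 transactions
A2: 3 transactions
A3: 3 transactions
A4: 1 transaction

Answer: 2,3,3,1; total 9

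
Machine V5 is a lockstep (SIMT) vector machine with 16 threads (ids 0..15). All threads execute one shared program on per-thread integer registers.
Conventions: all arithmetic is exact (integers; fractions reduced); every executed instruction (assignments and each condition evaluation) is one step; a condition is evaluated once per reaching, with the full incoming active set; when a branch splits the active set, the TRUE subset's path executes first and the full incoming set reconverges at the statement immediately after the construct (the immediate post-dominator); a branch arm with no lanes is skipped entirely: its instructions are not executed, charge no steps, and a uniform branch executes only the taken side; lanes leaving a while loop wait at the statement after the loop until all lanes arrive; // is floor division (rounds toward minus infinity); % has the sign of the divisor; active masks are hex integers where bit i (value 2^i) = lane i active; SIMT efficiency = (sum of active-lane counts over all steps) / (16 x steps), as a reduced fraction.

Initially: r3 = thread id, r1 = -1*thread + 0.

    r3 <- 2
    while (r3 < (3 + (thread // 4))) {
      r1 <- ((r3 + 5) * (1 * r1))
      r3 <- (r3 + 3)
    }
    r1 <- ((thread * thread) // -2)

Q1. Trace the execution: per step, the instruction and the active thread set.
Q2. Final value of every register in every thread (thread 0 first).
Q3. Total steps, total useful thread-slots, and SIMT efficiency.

step 0: r3 <- 2                      0xffff
step 1: eval (r3 < (3 + (thread // 4))) 0xffff
step 2: r1 <- ((r3 + 5) * (1 * r1))  0xffff
step 3: r3 <- (r3 + 3)               0xffff
step 4: eval (r3 < (3 + (thread // 4))) 0xffff
step 5: r1 <- ((r3 + 5) * (1 * r1))  0xf000
step 6: r3 <- (r3 + 3)               0xf000
step 7: eval (r3 < (3 + (thread // 4))) 0xf000
step 8: r1 <- ((thread * thread) // -2) 0xffff

Answer: 9 steps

r3: 5,5,5,5,5,5,5,5,5,5,5,5,8,8,8,8
r1: 0,-1,-2,-5,-8,-13,-18,-25,-32,-41,-50,-61,-72,-85,-98,-113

steps = 9; useful = 108; efficiency = 108/144 = 3/4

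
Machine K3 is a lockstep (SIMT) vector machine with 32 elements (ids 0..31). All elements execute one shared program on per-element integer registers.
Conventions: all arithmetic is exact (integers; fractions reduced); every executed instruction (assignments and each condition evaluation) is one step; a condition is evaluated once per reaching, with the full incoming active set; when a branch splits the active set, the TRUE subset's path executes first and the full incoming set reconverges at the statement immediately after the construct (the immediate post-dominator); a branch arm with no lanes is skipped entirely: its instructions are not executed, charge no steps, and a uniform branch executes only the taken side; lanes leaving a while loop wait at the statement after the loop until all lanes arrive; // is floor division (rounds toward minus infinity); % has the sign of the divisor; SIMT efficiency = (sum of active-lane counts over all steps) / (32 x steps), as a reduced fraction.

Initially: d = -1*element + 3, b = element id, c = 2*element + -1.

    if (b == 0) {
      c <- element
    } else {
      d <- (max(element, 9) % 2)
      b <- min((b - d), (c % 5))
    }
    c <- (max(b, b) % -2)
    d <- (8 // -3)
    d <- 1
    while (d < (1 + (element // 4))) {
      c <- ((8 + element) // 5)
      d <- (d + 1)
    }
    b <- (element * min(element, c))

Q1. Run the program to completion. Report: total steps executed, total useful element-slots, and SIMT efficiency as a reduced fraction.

Answer: 30 steps, 591 useful, 197/320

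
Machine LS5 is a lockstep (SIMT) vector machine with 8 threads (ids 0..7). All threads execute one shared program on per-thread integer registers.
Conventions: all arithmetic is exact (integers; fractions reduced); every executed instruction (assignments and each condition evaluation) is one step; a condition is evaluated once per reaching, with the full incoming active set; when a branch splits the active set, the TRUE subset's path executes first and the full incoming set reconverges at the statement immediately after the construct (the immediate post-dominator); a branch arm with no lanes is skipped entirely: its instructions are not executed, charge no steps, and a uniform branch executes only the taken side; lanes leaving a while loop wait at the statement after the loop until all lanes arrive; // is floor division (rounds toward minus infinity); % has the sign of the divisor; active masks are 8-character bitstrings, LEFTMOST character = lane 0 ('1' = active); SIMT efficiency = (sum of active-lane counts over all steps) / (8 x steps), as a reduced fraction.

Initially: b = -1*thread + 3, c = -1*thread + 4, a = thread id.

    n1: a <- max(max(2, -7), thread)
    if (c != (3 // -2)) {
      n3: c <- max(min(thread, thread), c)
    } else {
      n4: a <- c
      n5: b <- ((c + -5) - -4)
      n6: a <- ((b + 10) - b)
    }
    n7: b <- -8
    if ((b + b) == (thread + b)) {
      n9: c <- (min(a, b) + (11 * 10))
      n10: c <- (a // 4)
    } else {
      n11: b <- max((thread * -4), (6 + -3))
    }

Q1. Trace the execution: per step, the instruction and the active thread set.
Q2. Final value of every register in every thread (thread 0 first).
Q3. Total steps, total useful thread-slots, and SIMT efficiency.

step 0: a <- max(max(2, -7), thread) 11111111
step 1: eval (c != (3 // -2))        11111111
step 2: c <- max(min(thread, thread), c) 11111101
step 3: a <- c                       00000010
step 4: b <- ((c + -5) - -4)         00000010
step 5: a <- ((b + 10) - b)          00000010
step 6: b <- -8                      11111111
step 7: eval ((b + b) == (thread + b)) 11111111
step 8: b <- max((thread * -4), (6 + -3)) 11111111

Answer: 9 steps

b: 3,3,3,3,3,3,3,3
c: 4,3,2,3,4,5,-2,7
a: 2,2,2,3,4,5,10,7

steps = 9; useful = 50; efficiency = 50/72 = 25/36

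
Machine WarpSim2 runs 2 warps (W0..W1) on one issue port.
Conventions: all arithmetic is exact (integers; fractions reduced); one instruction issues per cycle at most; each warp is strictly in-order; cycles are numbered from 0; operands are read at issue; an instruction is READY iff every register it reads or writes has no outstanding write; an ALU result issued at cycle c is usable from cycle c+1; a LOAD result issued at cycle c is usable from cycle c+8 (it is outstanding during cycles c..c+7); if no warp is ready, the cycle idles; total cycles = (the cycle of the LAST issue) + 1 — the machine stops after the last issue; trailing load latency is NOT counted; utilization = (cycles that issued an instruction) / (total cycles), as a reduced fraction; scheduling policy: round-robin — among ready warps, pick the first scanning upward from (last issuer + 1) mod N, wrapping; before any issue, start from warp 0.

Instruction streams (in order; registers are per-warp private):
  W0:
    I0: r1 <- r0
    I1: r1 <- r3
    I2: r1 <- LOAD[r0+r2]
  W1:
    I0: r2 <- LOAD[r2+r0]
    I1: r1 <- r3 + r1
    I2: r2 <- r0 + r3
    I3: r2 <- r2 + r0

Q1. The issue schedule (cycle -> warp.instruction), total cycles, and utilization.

cycle 0: W0.I0
cycle 1: W1.I0
cycle 2: W0.I1
cycle 3: W1.I1
cycle 4: W0.I2
cycle 5: idle
cycle 6: idle
cycle 7: idle
cycle 8: idle
cycle 9: W1.I2
cycle 10: W1.I3

Answer: 11 cycles, utilization 7/11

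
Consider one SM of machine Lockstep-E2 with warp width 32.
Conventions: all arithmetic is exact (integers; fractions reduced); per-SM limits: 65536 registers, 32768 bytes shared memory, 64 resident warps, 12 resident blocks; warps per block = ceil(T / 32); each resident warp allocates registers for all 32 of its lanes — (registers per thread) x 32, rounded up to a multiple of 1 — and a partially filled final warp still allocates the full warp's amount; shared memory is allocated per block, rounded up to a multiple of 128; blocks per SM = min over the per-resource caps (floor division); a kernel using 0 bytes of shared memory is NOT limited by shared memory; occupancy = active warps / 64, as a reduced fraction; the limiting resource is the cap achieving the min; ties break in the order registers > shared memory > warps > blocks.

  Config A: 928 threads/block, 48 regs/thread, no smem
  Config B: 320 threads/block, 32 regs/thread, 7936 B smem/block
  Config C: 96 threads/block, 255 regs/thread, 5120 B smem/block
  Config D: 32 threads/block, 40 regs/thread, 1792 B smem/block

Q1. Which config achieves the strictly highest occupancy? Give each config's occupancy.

occupancies: A 29/64, B 5/8, C 3/32, D 3/16

Answer: B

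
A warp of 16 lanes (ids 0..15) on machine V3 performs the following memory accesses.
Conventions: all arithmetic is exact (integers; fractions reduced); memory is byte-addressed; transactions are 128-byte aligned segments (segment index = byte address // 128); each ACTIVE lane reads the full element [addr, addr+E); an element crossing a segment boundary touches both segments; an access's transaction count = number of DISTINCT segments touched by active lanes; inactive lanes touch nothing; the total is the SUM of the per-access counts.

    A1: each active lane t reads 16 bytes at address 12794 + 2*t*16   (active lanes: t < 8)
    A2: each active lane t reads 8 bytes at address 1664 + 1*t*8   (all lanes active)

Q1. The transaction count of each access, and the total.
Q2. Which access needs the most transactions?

A1: 3 transactions
A2: 1 transaction

Answer: 3,1; total 4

Answer: A1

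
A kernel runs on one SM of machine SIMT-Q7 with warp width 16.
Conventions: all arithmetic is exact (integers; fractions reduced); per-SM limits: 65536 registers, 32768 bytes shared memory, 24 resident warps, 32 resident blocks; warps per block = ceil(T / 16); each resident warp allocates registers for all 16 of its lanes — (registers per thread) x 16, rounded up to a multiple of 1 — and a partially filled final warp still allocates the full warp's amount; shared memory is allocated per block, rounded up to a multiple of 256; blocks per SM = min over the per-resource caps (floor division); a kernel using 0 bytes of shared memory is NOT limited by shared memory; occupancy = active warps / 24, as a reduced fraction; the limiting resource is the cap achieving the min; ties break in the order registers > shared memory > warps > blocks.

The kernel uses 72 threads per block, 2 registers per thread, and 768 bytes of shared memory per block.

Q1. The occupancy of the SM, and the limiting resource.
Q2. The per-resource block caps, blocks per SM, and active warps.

Answer: occupancy 5/6, limited by warps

registers: 409 blocks
shared memory: 42 blocks
warps: 4 blocks
blocks: 32 blocks

Answer: 4 blocks, 20 active warps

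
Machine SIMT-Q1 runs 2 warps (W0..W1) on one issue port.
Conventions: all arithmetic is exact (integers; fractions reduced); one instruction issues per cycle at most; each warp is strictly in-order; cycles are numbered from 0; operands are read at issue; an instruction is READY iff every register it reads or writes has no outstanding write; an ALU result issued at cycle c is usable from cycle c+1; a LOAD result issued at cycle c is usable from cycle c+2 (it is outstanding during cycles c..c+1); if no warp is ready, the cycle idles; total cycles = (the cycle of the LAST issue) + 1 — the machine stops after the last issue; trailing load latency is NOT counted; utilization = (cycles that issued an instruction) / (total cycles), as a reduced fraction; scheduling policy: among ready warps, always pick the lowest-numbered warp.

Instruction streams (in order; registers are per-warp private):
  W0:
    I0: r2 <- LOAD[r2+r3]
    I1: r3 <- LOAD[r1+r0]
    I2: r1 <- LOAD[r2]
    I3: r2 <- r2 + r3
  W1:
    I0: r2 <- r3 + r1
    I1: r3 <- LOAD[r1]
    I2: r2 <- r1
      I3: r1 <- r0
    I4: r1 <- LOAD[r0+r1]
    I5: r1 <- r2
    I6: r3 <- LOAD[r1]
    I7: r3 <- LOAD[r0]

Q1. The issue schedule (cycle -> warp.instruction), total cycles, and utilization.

cycle 0: W0.I0
cycle 1: W0.I1
cycle 2: W0.I2
cycle 3: W0.I3
cycle 4: W1.I0
cycle 5: W1.I1
cycle 6: W1.I2
cycle 7: W1.I3
cycle 8: W1.I4
cycle 9: idle
cycle 10: W1.I5
cycle 11: W1.I6
cycle 12: idle
cycle 13: W1.I7

Answer: 14 cycles, utilization 6/7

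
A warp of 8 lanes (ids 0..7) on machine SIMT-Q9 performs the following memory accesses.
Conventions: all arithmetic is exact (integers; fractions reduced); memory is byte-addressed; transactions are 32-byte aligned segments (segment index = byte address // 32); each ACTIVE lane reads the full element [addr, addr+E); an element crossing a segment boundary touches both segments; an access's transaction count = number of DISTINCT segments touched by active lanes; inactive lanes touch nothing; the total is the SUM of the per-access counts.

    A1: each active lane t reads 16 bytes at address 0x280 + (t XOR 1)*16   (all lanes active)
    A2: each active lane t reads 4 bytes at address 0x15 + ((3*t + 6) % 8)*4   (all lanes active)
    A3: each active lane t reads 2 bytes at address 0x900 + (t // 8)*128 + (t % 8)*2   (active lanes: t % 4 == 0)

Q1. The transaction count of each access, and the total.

A1: 4 transactions
A2: 2 transactions
A3: 1 transaction

Answer: 4,2,1; total 7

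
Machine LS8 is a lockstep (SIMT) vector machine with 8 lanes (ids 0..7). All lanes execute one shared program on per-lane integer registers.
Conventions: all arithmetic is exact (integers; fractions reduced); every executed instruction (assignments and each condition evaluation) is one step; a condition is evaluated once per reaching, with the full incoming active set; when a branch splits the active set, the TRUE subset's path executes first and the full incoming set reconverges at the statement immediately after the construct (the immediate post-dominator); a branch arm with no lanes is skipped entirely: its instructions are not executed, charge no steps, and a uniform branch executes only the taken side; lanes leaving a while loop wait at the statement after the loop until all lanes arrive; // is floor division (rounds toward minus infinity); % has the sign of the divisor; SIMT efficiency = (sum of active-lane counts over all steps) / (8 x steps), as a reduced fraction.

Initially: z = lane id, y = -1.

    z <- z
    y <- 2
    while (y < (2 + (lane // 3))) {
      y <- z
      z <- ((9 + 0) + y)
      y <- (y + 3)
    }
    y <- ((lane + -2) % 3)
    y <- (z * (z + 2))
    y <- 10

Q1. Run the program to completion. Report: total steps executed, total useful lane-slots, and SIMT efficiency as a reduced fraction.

Answer: 10 steps, 68 useful, 17/20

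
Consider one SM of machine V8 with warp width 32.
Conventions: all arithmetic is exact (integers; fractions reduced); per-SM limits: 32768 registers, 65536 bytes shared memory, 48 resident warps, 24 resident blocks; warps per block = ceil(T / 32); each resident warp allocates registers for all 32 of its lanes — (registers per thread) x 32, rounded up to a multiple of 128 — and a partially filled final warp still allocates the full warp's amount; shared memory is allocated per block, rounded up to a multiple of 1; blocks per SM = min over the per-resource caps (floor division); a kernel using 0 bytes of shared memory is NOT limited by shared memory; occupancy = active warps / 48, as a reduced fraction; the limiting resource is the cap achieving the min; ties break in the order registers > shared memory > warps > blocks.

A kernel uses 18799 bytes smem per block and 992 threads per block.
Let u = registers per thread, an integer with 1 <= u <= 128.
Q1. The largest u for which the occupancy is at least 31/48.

Answer: u = 32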